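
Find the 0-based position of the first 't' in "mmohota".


Input string: 'mmohota'
Target: 't'
Scanning left to right: s[0]='m', s[1]='m', s[2]='o', s[3]='h', s[4]='o', s[5]='t'
First match at index: 5


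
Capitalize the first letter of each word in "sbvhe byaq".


Input string: 'sbvhe byaq'
Operation: capitalize first letter of each word
Word transformations: 'sbvhe'->'Sbvhe', 'byaq'->'Byaq'
Result: Sbvhe Byaq


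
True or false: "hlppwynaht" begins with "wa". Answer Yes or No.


Input string: 'hlppwynaht'
Prefix to check: 'wa'
First 2 characters of input: 'hl'
Match: False
Result: No


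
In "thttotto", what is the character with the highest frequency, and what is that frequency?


Input: 'thttotto'
Operation: tally each character
Counts: 'h':1, 'o':2, 't':5
Maximum: 't' appears 5 times


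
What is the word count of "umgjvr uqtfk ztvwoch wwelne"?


Input string: 'umgjvr uqtfk ztvwoch wwelne'
Operation: split by spaces
Words found: 'umgjvr', 'uqtfk', 'ztvwoch', 'wwelne'
Word count: 4


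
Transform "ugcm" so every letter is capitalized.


Input string: 'ugcm'
Operation: convert each letter to uppercase
Mapping: 'u'->'U', 'g'->'G', 'c'->'C', 'm'->'M'
Result: UGCM


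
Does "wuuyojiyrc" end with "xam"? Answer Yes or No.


Input string: 'wuuyojiyrc'
Suffix to check: 'xam'
Last 3 characters of input: 'yrc'
Match: False
Result: No


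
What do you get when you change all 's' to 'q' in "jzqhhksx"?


Input string: 'jzqhhksx'
Operation: replace 's' with 'q'
Positions of 's': 6
After replacement: jzqhhkqx


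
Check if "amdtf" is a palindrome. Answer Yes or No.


Input string: 'amdtf'
Reversed: 'ftdma'
Compare pairs: s[0]='a' vs s[4]='f' (mismatch), s[1]='m' vs s[3]='t' (mismatch)
Palindrome: No


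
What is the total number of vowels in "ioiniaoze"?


Input string: 'ioiniaoze'
Operation: count vowels (a, e, i, o, u)
Scan: s[0]='i' (vowel), s[1]='o' (vowel), s[2]='i' (vowel), s[3]='n', s[4]='i' (vowel), s[5]='a' (vowel), s[6]='o' (vowel), s[7]='z', s[8]='e' (vowel)
Vowels found: 7
Result: 7


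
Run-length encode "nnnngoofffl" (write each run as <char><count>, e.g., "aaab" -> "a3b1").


Input: 'nnnngoofffl'
Operation: identify consecutive runs
Runs: 'nnnn' -> n4, 'g' -> g1, 'oo' -> o2, 'fff' -> f3, 'l' -> l1
Encoded: n4g1o2f3l1


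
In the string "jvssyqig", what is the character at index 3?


Input string: 'jvssyqig'
Operation: get character at index 3
Index mapping: s[0]='j', s[1]='v', s[2]='s', s[3]='s'
Result: 's'


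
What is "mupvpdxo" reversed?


Input string: 'mupvpdxo'
Operation: reverse character order
Original order: 'm' -> 'u' -> 'p' -> 'v' -> 'p' -> 'd' -> 'x' -> 'o'
Reversed order: 'o' -> 'x' -> 'd' -> 'p' -> 'v' -> 'p' -> 'u' -> 'm'
Result: oxdpvpum


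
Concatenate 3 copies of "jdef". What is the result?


Input string: 'jdef'
Operation: repeat 3 times
Concatenation: 'jdef' + 'jdef' + 'jdef'
Result: jdefjdefjdef


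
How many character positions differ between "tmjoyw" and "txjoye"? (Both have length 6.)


String 1: 'tmjoyw'
String 2: 'txjoye'
Compare each position: pos 0: 't'=='t', pos 1: 'm'!='x', pos 2: 'j'=='j', pos 3: 'o'=='o', pos 4: 'y'=='y', pos 5: 'w'!='e'
Differing positions: 2
Hamming distance: 2


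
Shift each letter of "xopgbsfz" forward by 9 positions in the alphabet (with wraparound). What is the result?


Input: 'xopgbsfz', shift = 9
Operation: for each letter, (position + 9) mod 26
Mapping: 'x'(23+9=32, 32 mod 26=6)->'g', 'o'(14+9=23)->'x', 'p'(15+9=24)->'y', 'g'(6+9=15)->'p', 'b'(1+9=10)->'k', 's'(18+9=27, 27 mod 26=1)->'b', 'f'(5+9=14)->'o', 'z'(25+9=34, 34 mod 26=8)->'i'
Result: gxypkboi


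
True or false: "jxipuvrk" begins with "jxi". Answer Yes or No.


Input string: 'jxipuvrk'
Prefix to check: 'jxi'
First 3 characters of input: 'jxi'
Match: True
Result: Yes


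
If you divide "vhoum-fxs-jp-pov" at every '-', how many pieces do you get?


Input string: 'vhoum-fxs-jp-pov'
Delimiter: '-'
Split result: 'vhoum', 'fxs', 'jp', 'pov'
Number of parts: 4


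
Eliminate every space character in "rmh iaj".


Input string: 'rmh iaj'
Operation: remove all spaces
Words: 'rmh', 'iaj'
Join without spaces: rmhiaj


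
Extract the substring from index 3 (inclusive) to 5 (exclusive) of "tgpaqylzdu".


Input string: 'tgpaqylzdu'
Operation: slice [3:5]
Extract characters: s[3]='a', s[4]='q'
Result: aq


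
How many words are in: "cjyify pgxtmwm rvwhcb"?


Input string: 'cjyify pgxtmwm rvwhcb'
Operation: split by spaces
Words found: 'cjyify', 'pgxtmwm', 'rvwhcb'
Word count: 3


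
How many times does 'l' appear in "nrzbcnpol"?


Input string: 'nrzbcnpol'
Target character: 'l'
Scan each position: s[8]='l'
Matches found at indices: 8
Total: 1


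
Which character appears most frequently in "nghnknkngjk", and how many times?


Input: 'nghnknkngjk'
Operation: tally each character
Counts: 'g':2, 'h':1, 'j':1, 'k':3, 'n':4
Maximum: 'n' appears 4 times


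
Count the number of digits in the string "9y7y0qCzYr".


Input string: '9y7y0qCzYr'
Operation: count digit characters (0-9)
Scan: '9'(digit), 'y', '7'(digit), 'y', '0'(digit), 'q', 'C', 'z', 'Y', 'r'
Digits found: 3
Result: 3


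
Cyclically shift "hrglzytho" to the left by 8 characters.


Input: 'hrglzytho', shift = 8
Operation: split at index 8 and swap parts
Front part s[0:8] = 'hrglzyth'
Back part s[8:] = 'o'
Rotated = back + front = 'o' + 'hrglzyth'
Result: ohrglzyth


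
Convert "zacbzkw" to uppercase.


Input string: 'zacbzkw'
Operation: convert each letter to uppercase
Mapping: 'z'->'Z', 'a'->'A', 'c'->'C', 'b'->'B', 'z'->'Z', 'k'->'K', 'w'->'W'
Result: ZACBZKW


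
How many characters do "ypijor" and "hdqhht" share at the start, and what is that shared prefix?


String 1: 'ypijor'
String 2: 'hdqhht'
Compare position by position:
pos 0: 'y' vs 'h' differ -> stop
Longest common prefix: "" (length 0)


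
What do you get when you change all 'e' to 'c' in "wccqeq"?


Input string: 'wccqeq'
Operation: replace 'e' with 'c'
Positions of 'e': 4
After replacement: wccqcq


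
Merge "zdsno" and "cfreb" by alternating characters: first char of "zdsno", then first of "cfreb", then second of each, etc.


String 1: 'zdsno'
String 2: 'cfreb'
Operation: alternate characters
Pairs: 'z'+'c', 'd'+'f', 's'+'r', 'n'+'e', 'o'+'b'
Result: zcdfsrneob


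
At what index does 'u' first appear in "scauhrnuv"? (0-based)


Input string: 'scauhrnuv'
Target: 'u'
Scanning left to right: s[0]='s', s[1]='c', s[2]='a', s[3]='u'
First match at index: 3


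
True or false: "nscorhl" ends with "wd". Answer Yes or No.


Input string: 'nscorhl'
Suffix to check: 'wd'
Last 2 characters of input: 'hl'
Match: False
Result: No


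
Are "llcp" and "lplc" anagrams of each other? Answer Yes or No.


String 1: 'llcp' -> sorted: 'cllp'
String 2: 'lplc' -> sorted: 'cllp'
Compare sorted forms: 'cllp' == 'cllp'
Anagram: Yes


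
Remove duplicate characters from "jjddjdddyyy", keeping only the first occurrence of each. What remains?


Input: 'jjddjdddyyy'
Operation: keep first occurrence of each character
Scan: s[0]='j' new -> keep; s[1]='j' seen -> skip; s[2]='d' new -> keep; s[3]='d' seen -> skip; s[4]='j' seen -> skip; s[5]='d' seen -> skip; s[6]='d' seen -> skip; s[7]='d' seen -> skip; s[8]='y' new -> keep; s[9]='y' seen -> skip; s[10]='y' seen -> skip
Result: jdy


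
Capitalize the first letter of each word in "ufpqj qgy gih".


Input string: 'ufpqj qgy gih'
Operation: capitalize first letter of each word
Word transformations: 'ufpqj'->'Ufpqj', 'qgy'->'Qgy', 'gih'->'Gih'
Result: Ufpqj Qgy Gih


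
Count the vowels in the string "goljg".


Input string: 'goljg'
Operation: count vowels (a, e, i, o, u)
Scan: s[0]='g', s[1]='o' (vowel), s[2]='l', s[3]='j', s[4]='g'
Vowels found: 1
Result: 1


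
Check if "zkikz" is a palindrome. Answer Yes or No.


Input string: 'zkikz'
Reversed: 'zkikz'
Compare pairs: s[0]='z' vs s[4]='z' (match), s[1]='k' vs s[3]='k' (match)
Palindrome: Yes


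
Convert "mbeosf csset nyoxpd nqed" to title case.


Input string: 'mbeosf csset nyoxpd nqed'
Operation: capitalize first letter of each word
Word transformations: 'mbeosf'->'Mbeosf', 'csset'->'Csset', 'nyoxpd'->'Nyoxpd', 'nqed'->'Nqed'
Result: Mbeosf Csset Nyoxpd Nqed


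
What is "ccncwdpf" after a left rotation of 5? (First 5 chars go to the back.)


Input: 'ccncwdpf', shift = 5
Operation: split at index 5 and swap parts
Front part s[0:5] = 'ccncw'
Back part s[5:] = 'dpf'
Rotated = back + front = 'dpf' + 'ccncw'
Result: dpfccncw


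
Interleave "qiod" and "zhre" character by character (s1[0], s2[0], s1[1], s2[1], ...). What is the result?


String 1: 'qiod'
String 2: 'zhre'
Operation: alternate characters
Pairs: 'q'+'z', 'i'+'h', 'o'+'r', 'd'+'e'
Result: qzihorde


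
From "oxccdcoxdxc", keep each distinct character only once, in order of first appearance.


Input: 'oxccdcoxdxc'
Operation: keep first occurrence of each character
Scan: s[0]='o' new -> keep; s[1]='x' new -> keep; s[2]='c' new -> keep; s[3]='c' seen -> skip; s[4]='d' new -> keep; s[5]='c' seen -> skip; s[6]='o' seen -> skip; s[7]='x' seen -> skip; s[8]='d' seen -> skip; s[9]='x' seen -> skip; s[10]='c' seen -> skip
Result: oxcd


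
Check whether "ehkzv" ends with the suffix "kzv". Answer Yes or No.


Input string: 'ehkzv'
Suffix to check: 'kzv'
Last 3 characters of input: 'kzv'
Match: True
Result: Yes


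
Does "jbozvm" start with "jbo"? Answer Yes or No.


Input string: 'jbozvm'
Prefix to check: 'jbo'
First 3 characters of input: 'jbo'
Match: True
Result: Yes


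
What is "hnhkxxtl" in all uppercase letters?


Input string: 'hnhkxxtl'
Operation: convert each letter to uppercase
Mapping: 'h'->'H', 'n'->'N', 'h'->'H', 'k'->'K', 'x'->'X', 'x'->'X', 't'->'T', 'l'->'L'
Result: HNHKXXTL


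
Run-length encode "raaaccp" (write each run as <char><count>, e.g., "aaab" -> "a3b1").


Input: 'raaaccp'
Operation: identify consecutive runs
Runs: 'r' -> r1, 'aaa' -> a3, 'cc' -> c2, 'p' -> p1
Encoded: r1a3c2p1


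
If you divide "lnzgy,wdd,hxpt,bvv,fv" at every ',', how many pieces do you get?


Input string: 'lnzgy,wdd,hxpt,bvv,fv'
Delimiter: ','
Split result: 'lnzgy', 'wdd', 'hxpt', 'bvv', 'fv'
Number of parts: 5


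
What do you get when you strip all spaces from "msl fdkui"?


Input string: 'msl fdkui'
Operation: remove all spaces
Words: 'msl', 'fdkui'
Join without spaces: mslfdkui


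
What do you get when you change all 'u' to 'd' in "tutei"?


Input string: 'tutei'
Operation: replace 'u' with 'd'
Positions of 'u': 1
After replacement: tdtei


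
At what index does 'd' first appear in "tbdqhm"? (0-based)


Input string: 'tbdqhm'
Target: 'd'
Scanning left to right: s[0]='t', s[1]='b', s[2]='d'
First match at index: 2


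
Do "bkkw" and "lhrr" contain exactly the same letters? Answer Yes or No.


String 1: 'bkkw' -> sorted: 'bkkw'
String 2: 'lhrr' -> sorted: 'hlrr'
Compare sorted forms: 'bkkw' != 'hlrr'
Anagram: No


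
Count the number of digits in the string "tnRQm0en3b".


Input string: 'tnRQm0en3b'
Operation: count digit characters (0-9)
Scan: 't', 'n', 'R', 'Q', 'm', '0'(digit), 'e', 'n', '3'(digit), 'b'
Digits found: 2
Result: 2


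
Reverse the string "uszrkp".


Input string: 'uszrkp'
Operation: reverse character order
Original order: 'u' -> 's' -> 'z' -> 'r' -> 'k' -> 'p'
Reversed order: 'p' -> 'k' -> 'r' -> 'z' -> 's' -> 'u'
Result: pkrzsu


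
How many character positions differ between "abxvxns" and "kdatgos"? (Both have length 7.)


String 1: 'abxvxns'
String 2: 'kdatgos'
Compare each position: pos 0: 'a'!='k', pos 1: 'b'!='d', pos 2: 'x'!='a', pos 3: 'v'!='t', pos 4: 'x'!='g', pos 5: 'n'!='o', pos 6: 's'=='s'
Differing positions: 6
Hamming distance: 6


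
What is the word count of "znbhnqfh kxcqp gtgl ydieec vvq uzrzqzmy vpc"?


Input string: 'znbhnqfh kxcqp gtgl ydieec vvq uzrzqzmy vpc'
Operation: split by spaces
Words found: 'znbhnqfh', 'kxcqp', 'gtgl', 'ydieec', 'vvq', 'uzrzqzmy', 'vpc'
Word count: 7


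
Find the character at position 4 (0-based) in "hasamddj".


Input string: 'hasamddj'
Operation: get character at index 4
Index mapping: s[0]='h', s[1]='a', s[2]='s', s[3]='a', s[4]='m'
Result: 'm'


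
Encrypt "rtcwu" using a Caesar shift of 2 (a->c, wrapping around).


Input: 'rtcwu', shift = 2
Operation: for each letter, (position + 2) mod 26
Mapping: 'r'(17+2=19)->'t', 't'(19+2=21)->'v', 'c'(2+2=4)->'e', 'w'(22+2=24)->'y', 'u'(20+2=22)->'w'
Result: tveyw


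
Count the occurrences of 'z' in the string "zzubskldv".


Input string: 'zzubskldv'
Target character: 'z'
Scan each position: s[0]='z', s[1]='z'
Matches found at indices: 0, 1
Total: 2


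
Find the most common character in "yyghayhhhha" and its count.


Input: 'yyghayhhhha'
Operation: tally each character
Counts: 'a':2, 'g':1, 'h':5, 'y':3
Maximum: 'h' appears 5 times


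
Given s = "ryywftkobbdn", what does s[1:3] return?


Input string: 'ryywftkobbdn'
Operation: slice [1:3]
Extract characters: s[1]='y', s[2]='y'
Result: yy


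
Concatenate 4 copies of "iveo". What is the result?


Input string: 'iveo'
Operation: repeat 4 times
Concatenation: 'iveo' + 'iveo' + 'iveo' + 'iveo'
Result: iveoiveoiveoiveo


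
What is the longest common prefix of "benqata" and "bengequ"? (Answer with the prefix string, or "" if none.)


String 1: 'benqata'
String 2: 'bengequ'
Compare position by position:
pos 0: 'b' vs 'b' match
pos 1: 'e' vs 'e' match
pos 2: 'n' vs 'n' match
pos 3: 'q' vs 'g' differ -> stop
Longest common prefix: "ben" (length 3)


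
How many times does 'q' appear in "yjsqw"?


Input string: 'yjsqw'
Target character: 'q'
Scan each position: s[3]='q'
Matches found at indices: 3
Total: 1


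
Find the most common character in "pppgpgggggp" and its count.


Input: 'pppgpgggggp'
Operation: tally each character
Counts: 'g':6, 'p':5
Maximum: 'g' appears 6 times


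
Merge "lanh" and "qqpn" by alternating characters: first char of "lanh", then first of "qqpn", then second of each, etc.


String 1: 'lanh'
String 2: 'qqpn'
Operation: alternate characters
Pairs: 'l'+'q', 'a'+'q', 'n'+'p', 'h'+'n'
Result: lqaqnphn


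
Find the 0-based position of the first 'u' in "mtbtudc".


Input string: 'mtbtudc'
Target: 'u'
Scanning left to right: s[0]='m', s[1]='t', s[2]='b', s[3]='t', s[4]='u'
First match at index: 4


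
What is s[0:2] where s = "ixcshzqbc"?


Input string: 'ixcshzqbc'
Operation: slice [0:2]
Extract characters: s[0]='i', s[1]='x'
Result: ix


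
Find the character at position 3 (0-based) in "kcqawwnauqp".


Input string: 'kcqawwnauqp'
Operation: get character at index 3
Index mapping: s[0]='k', s[1]='c', s[2]='q', s[3]='a'
Result: 'a'


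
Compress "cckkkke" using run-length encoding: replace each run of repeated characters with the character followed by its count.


Input: 'cckkkke'
Operation: identify consecutive runs
Runs: 'cc' -> c2, 'kkkk' -> k4, 'e' -> e1
Encoded: c2k4e1


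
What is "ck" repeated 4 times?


Input string: 'ck'
Operation: repeat 4 times
Concatenation: 'ck' + 'ck' + 'ck' + 'ck'
Result: ckckckck


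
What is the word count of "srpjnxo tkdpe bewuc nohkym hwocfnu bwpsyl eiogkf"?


Input string: 'srpjnxo tkdpe bewuc nohkym hwocfnu bwpsyl eiogkf'
Operation: split by spaces
Words found: 'srpjnxo', 'tkdpe', 'bewuc', 'nohkym', 'hwocfnu', 'bwpsyl', 'eiogkf'
Word count: 7


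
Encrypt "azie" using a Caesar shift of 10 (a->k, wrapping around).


Input: 'azie', shift = 10
Operation: for each letter, (position + 10) mod 26
Mapping: 'a'(0+10=10)->'k', 'z'(25+10=35, 35 mod 26=9)->'j', 'i'(8+10=18)->'s', 'e'(4+10=14)->'o'
Result: kjso


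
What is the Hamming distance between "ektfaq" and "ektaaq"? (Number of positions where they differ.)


String 1: 'ektfaq'
String 2: 'ektaaq'
Compare each position: pos 0: 'e'=='e', pos 1: 'k'=='k', pos 2: 't'=='t', pos 3: 'f'!='a', pos 4: 'a'=='a', pos 5: 'q'=='q'
Differing positions: 1
Hamming distance: 1


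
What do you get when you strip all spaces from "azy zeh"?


Input string: 'azy zeh'
Operation: remove all spaces
Words: 'azy', 'zeh'
Join without spaces: azyzeh


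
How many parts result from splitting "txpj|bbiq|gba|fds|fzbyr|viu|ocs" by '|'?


Input string: 'txpj|bbiq|gba|fds|fzbyr|viu|ocs'
Delimiter: '|'
Split result: 'txpj', 'bbiq', 'gba', 'fds', 'fzbyr', 'viu', 'ocs'
Number of parts: 7


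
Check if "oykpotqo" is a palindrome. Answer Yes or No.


Input string: 'oykpotqo'
Reversed: 'oqtopkyo'
Compare pairs: s[0]='o' vs s[7]='o' (match), s[1]='y' vs s[6]='q' (mismatch), s[2]='k' vs s[5]='t' (mismatch), s[3]='p' vs s[4]='o' (mismatch)
Palindrome: No


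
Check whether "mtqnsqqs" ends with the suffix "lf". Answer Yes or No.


Input string: 'mtqnsqqs'
Suffix to check: 'lf'
Last 2 characters of input: 'qs'
Match: False
Result: No


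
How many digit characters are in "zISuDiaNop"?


Input string: 'zISuDiaNop'
Operation: count digit characters (0-9)
Scan: 'z', 'I', 'S', 'u', 'D', 'i', 'a', 'N', 'o', 'p'
Digits found: 0
Result: 0


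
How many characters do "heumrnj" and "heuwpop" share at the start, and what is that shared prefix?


String 1: 'heumrnj'
String 2: 'heuwpop'
Compare position by position:
pos 0: 'h' vs 'h' match
pos 1: 'e' vs 'e' match
pos 2: 'u' vs 'u' match
pos 3: 'm' vs 'w' differ -> stop
Longest common prefix: "heu" (length 3)


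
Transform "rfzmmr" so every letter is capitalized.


Input string: 'rfzmmr'
Operation: convert each letter to uppercase
Mapping: 'r'->'R', 'f'->'F', 'z'->'Z', 'm'->'M', 'm'->'M', 'r'->'R'
Result: RFZMMR


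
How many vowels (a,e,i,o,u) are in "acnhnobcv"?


Input string: 'acnhnobcv'
Operation: count vowels (a, e, i, o, u)
Scan: s[0]='a' (vowel), s[1]='c', s[2]='n', s[3]='h', s[4]='n', s[5]='o' (vowel), s[6]='b', s[7]='c', s[8]='v'
Vowels found: 2
Result: 2


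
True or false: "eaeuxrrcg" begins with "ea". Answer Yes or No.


Input string: 'eaeuxrrcg'
Prefix to check: 'ea'
First 2 characters of input: 'ea'
Match: True
Result: Yes


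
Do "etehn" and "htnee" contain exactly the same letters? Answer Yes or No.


String 1: 'etehn' -> sorted: 'eehnt'
String 2: 'htnee' -> sorted: 'eehnt'
Compare sorted forms: 'eehnt' == 'eehnt'
Anagram: Yes


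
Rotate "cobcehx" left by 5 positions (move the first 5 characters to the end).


Input: 'cobcehx', shift = 5
Operation: split at index 5 and swap parts
Front part s[0:5] = 'cobce'
Back part s[5:] = 'hx'
Rotated = back + front = 'hx' + 'cobce'
Result: hxcobce


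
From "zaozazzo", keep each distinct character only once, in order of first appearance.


Input: 'zaozazzo'
Operation: keep first occurrence of each character
Scan: s[0]='z' new -> keep; s[1]='a' new -> keep; s[2]='o' new -> keep; s[3]='z' seen -> skip; s[4]='a' seen -> skip; s[5]='z' seen -> skip; s[6]='z' seen -> skip; s[7]='o' seen -> skip
Result: zao


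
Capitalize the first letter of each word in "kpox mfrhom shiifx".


Input string: 'kpox mfrhom shiifx'
Operation: capitalize first letter of each word
Word transformations: 'kpox'->'Kpox', 'mfrhom'->'Mfrhom', 'shiifx'->'Shiifx'
Result: Kpox Mfrhom Shiifx


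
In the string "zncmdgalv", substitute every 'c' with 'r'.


Input string: 'zncmdgalv'
Operation: replace 'c' with 'r'
Positions of 'c': 2
After replacement: znrmdgalv


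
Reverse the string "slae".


Input string: 'slae'
Operation: reverse character order
Original order: 's' -> 'l' -> 'a' -> 'e'
Reversed order: 'e' -> 'a' -> 'l' -> 's'
Result: eals


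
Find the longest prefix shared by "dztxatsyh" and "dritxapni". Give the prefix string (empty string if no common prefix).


String 1: 'dztxatsyh'
String 2: 'dritxapni'
Compare position by position:
pos 0: 'd' vs 'd' match
pos 1: 'z' vs 'r' differ -> stop
Longest common prefix: "d" (length 1)


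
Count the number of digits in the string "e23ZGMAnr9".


Input string: 'e23ZGMAnr9'
Operation: count digit characters (0-9)
Scan: 'e', '2'(digit), '3'(digit), 'Z', 'G', 'M', 'A', 'n', 'r', '9'(digit)
Digits found: 3
Result: 3


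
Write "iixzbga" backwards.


Input string: 'iixzbga'
Operation: reverse character order
Original order: 'i' -> 'i' -> 'x' -> 'z' -> 'b' -> 'g' -> 'a'
Reversed order: 'a' -> 'g' -> 'b' -> 'z' -> 'x' -> 'i' -> 'i'
Result: agbzxii


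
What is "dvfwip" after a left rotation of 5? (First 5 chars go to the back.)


Input: 'dvfwip', shift = 5
Operation: split at index 5 and swap parts
Front part s[0:5] = 'dvfwi'
Back part s[5:] = 'p'
Rotated = back + front = 'p' + 'dvfwi'
Result: pdvfwi


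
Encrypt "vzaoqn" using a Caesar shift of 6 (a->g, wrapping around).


Input: 'vzaoqn', shift = 6
Operation: for each letter, (position + 6) mod 26
Mapping: 'v'(21+6=27, 27 mod 26=1)->'b', 'z'(25+6=31, 31 mod 26=5)->'f', 'a'(0+6=6)->'g', 'o'(14+6=20)->'u', 'q'(16+6=22)->'w', 'n'(13+6=19)->'t'
Result: bfguwt


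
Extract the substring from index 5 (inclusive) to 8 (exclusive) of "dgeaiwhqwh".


Input string: 'dgeaiwhqwh'
Operation: slice [5:8]
Extract characters: s[5]='w', s[6]='h', s[7]='q'
Result: whq


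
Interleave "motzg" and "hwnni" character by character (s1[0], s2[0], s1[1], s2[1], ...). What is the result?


String 1: 'motzg'
String 2: 'hwnni'
Operation: alternate characters
Pairs: 'm'+'h', 'o'+'w', 't'+'n', 'z'+'n', 'g'+'i'
Result: mhowtnzngi


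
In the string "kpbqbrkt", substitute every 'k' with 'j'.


Input string: 'kpbqbrkt'
Operation: replace 'k' with 'j'
Positions of 'k': 0, 6
After replacement: jpbqbrjt


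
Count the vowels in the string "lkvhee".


Input string: 'lkvhee'
Operation: count vowels (a, e, i, o, u)
Scan: s[0]='l', s[1]='k', s[2]='v', s[3]='h', s[4]='e' (vowel), s[5]='e' (vowel)
Vowels found: 2
Result: 2


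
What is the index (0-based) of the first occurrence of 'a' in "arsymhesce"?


Input string: 'arsymhesce'
Target: 'a'
Scanning left to right: s[0]='a'
First match at index: 0


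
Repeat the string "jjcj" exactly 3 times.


Input string: 'jjcj'
Operation: repeat 3 times
Concatenation: 'jjcj' + 'jjcj' + 'jjcj'
Result: jjcjjjcjjjcj


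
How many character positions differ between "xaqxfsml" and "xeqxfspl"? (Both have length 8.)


String 1: 'xaqxfsml'
String 2: 'xeqxfspl'
Compare each position: pos 0: 'x'=='x', pos 1: 'a'!='e', pos 2: 'q'=='q', pos 3: 'x'=='x', pos 4: 'f'=='f', pos 5: 's'=='s', pos 6: 'm'!='p', pos 7: 'l'=='l'
Differing positions: 2
Hamming distance: 2


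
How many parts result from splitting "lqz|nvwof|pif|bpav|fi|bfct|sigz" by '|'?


Input string: 'lqz|nvwof|pif|bpav|fi|bfct|sigz'
Delimiter: '|'
Split result: 'lqz', 'nvwof', 'pif', 'bpav', 'fi', 'bfct', 'sigz'
Number of parts: 7


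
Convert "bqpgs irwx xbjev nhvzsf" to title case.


Input string: 'bqpgs irwx xbjev nhvzsf'
Operation: capitalize first letter of each word
Word transformations: 'bqpgs'->'Bqpgs', 'irwx'->'Irwx', 'xbjev'->'Xbjev', 'nhvzsf'->'Nhvzsf'
Result: Bqpgs Irwx Xbjev Nhvzsf


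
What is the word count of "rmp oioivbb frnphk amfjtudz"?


Input string: 'rmp oioivbb frnphk amfjtudz'
Operation: split by spaces
Words found: 'rmp', 'oioivbb', 'frnphk', 'amfjtudz'
Word count: 4


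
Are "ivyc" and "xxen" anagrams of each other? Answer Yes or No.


String 1: 'ivyc' -> sorted: 'civy'
String 2: 'xxen' -> sorted: 'enxx'
Compare sorted forms: 'civy' != 'enxx'
Anagram: No


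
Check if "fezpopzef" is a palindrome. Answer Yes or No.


Input string: 'fezpopzef'
Reversed: 'fezpopzef'
Compare pairs: s[0]='f' vs s[8]='f' (match), s[1]='e' vs s[7]='e' (match), s[2]='z' vs s[6]='z' (match), s[3]='p' vs s[5]='p' (match)
Palindrome: Yes


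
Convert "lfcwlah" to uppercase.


Input string: 'lfcwlah'
Operation: convert each letter to uppercase
Mapping: 'l'->'L', 'f'->'F', 'c'->'C', 'w'->'W', 'l'->'L', 'a'->'A', 'h'->'H'
Result: LFCWLAH


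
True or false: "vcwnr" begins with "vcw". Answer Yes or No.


Input string: 'vcwnr'
Prefix to check: 'vcw'
First 3 characters of input: 'vcw'
Match: True
Result: Yes


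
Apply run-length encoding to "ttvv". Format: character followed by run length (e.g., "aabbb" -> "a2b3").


Input: 'ttvv'
Operation: identify consecutive runs
Runs: 'tt' -> t2, 'vv' -> v2
Encoded: t2v2


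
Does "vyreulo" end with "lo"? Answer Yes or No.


Input string: 'vyreulo'
Suffix to check: 'lo'
Last 2 characters of input: 'lo'
Match: True
Result: Yes


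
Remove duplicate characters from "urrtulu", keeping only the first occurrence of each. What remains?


Input: 'urrtulu'
Operation: keep first occurrence of each character
Scan: s[0]='u' new -> keep; s[1]='r' new -> keep; s[2]='r' seen -> skip; s[3]='t' new -> keep; s[4]='u' seen -> skip; s[5]='l' new -> keep; s[6]='u' seen -> skip
Result: urtl


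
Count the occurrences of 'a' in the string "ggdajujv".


Input string: 'ggdajujv'
Target character: 'a'
Scan each position: s[3]='a'
Matches found at indices: 3
Total: 1


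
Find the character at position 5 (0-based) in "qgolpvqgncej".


Input string: 'qgolpvqgncej'
Operation: get character at index 5
Index mapping: s[0]='q', s[1]='g', s[2]='o', s[3]='l', s[4]='p', s[5]='v'
Result: 'v'


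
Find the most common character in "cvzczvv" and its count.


Input: 'cvzczvv'
Operation: tally each character
Counts: 'c':2, 'v':3, 'z':2
Maximum: 'v' appears 3 times


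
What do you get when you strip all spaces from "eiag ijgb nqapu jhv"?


Input string: 'eiag ijgb nqapu jhv'
Operation: remove all spaces
Words: 'eiag', 'ijgb', 'nqapu', 'jhv'
Join without spaces: eiagijgbnqapujhv


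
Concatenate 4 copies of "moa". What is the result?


Input string: 'moa'
Operation: repeat 4 times
Concatenation: 'moa' + 'moa' + 'moa' + 'moa'
Result: moamoamoamoa


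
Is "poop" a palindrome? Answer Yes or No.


Input string: 'poop'
Reversed: 'poop'
Compare pairs: s[0]='p' vs s[3]='p' (match), s[1]='o' vs s[2]='o' (match)
Palindrome: Yes


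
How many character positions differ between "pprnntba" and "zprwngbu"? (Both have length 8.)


String 1: 'pprnntba'
String 2: 'zprwngbu'
Compare each position: pos 0: 'p'!='z', pos 1: 'p'=='p', pos 2: 'r'=='r', pos 3: 'n'!='w', pos 4: 'n'=='n', pos 5: 't'!='g', pos 6: 'b'=='b', pos 7: 'a'!='u'
Differing positions: 4
Hamming distance: 4


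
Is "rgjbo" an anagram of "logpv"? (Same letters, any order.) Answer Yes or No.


String 1: 'logpv' -> sorted: 'glopv'
String 2: 'rgjbo' -> sorted: 'bgjor'
Compare sorted forms: 'glopv' != 'bgjor'
Anagram: No


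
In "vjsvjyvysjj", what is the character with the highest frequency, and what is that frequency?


Input: 'vjsvjyvysjj'
Operation: tally each character
Counts: 'j':4, 's':2, 'v':3, 'y':2
Maximum: 'j' appears 4 times


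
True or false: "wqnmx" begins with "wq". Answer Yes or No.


Input string: 'wqnmx'
Prefix to check: 'wq'
First 2 characters of input: 'wq'
Match: True
Result: Yes


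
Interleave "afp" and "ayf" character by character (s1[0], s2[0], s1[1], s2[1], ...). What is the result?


String 1: 'afp'
String 2: 'ayf'
Operation: alternate characters
Pairs: 'a'+'a', 'f'+'y', 'p'+'f'
Result: aafypf


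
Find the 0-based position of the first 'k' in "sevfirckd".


Input string: 'sevfirckd'
Target: 'k'
Scanning left to right: s[0]='s', s[1]='e', s[2]='v', s[3]='f', s[4]='i', s[5]='r', s[6]='c', s[7]='k'
First match at index: 7


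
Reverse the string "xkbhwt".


Input string: 'xkbhwt'
Operation: reverse character order
Original order: 'x' -> 'k' -> 'b' -> 'h' -> 'w' -> 't'
Reversed order: 't' -> 'w' -> 'h' -> 'b' -> 'k' -> 'x'
Result: twhbkx


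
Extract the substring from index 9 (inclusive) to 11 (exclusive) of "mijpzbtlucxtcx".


Input string: 'mijpzbtlucxtcx'
Operation: slice [9:11]
Extract characters: s[9]='c', s[10]='x'
Result: cx


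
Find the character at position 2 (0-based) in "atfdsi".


Input string: 'atfdsi'
Operation: get character at index 2
Index mapping: s[0]='a', s[1]='t', s[2]='f'
Result: 'f'


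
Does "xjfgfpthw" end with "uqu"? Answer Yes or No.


Input string: 'xjfgfpthw'
Suffix to check: 'uqu'
Last 3 characters of input: 'thw'
Match: False
Result: No


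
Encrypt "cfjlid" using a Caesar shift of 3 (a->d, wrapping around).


Input: 'cfjlid', shift = 3
Operation: for each letter, (position + 3) mod 26
Mapping: 'c'(2+3=5)->'f', 'f'(5+3=8)->'i', 'j'(9+3=12)->'m', 'l'(11+3=14)->'o', 'i'(8+3=11)->'l', 'd'(3+3=6)->'g'
Result: fimolg


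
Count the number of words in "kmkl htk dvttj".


Input string: 'kmkl htk dvttj'
Operation: split by spaces
Words found: 'kmkl', 'htk', 'dvttj'
Word count: 3


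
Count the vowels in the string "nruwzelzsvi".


Input string: 'nruwzelzsvi'
Operation: count vowels (a, e, i, o, u)
Scan: s[0]='n', s[1]='r', s[2]='u' (vowel), s[3]='w', s[4]='z', s[5]='e' (vowel), s[6]='l', s[7]='z', s[8]='s', s[9]='v', s[10]='i' (vowel)
Vowels found: 3
Result: 3


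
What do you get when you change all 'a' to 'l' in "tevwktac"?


Input string: 'tevwktac'
Operation: replace 'a' with 'l'
Positions of 'a': 6
After replacement: tevwktlc


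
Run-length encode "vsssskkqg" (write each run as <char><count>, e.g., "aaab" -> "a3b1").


Input: 'vsssskkqg'
Operation: identify consecutive runs
Runs: 'v' -> v1, 'ssss' -> s4, 'kk' -> k2, 'q' -> q1, 'g' -> g1
Encoded: v1s4k2q1g1


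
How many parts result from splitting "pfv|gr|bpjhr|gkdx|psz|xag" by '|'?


Input string: 'pfv|gr|bpjhr|gkdx|psz|xag'
Delimiter: '|'
Split result: 'pfv', 'gr', 'bpjhr', 'gkdx', 'psz', 'xag'
Number of parts: 6


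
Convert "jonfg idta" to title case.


Input string: 'jonfg idta'
Operation: capitalize first letter of each word
Word transformations: 'jonfg'->'Jonfg', 'idta'->'Idta'
Result: Jonfg Idta


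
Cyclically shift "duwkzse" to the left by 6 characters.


Input: 'duwkzse', shift = 6
Operation: split at index 6 and swap parts
Front part s[0:6] = 'duwkzs'
Back part s[6:] = 'e'
Rotated = back + front = 'e' + 'duwkzs'
Result: eduwkzs


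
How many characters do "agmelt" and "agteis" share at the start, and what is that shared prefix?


String 1: 'agmelt'
String 2: 'agteis'
Compare position by position:
pos 0: 'a' vs 'a' match
pos 1: 'g' vs 'g' match
pos 2: 'm' vs 't' differ -> stop
Longest common prefix: "ag" (length 2)


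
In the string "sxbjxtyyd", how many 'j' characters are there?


Input string: 'sxbjxtyyd'
Target character: 'j'
Scan each position: s[3]='j'
Matches found at indices: 3
Total: 1


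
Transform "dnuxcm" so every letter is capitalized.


Input string: 'dnuxcm'
Operation: convert each letter to uppercase
Mapping: 'd'->'D', 'n'->'N', 'u'->'U', 'x'->'X', 'c'->'C', 'm'->'M'
Result: DNUXCM


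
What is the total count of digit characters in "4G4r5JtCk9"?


Input string: '4G4r5JtCk9'
Operation: count digit characters (0-9)
Scan: '4'(digit), 'G', '4'(digit), 'r', '5'(digit), 'J', 't', 'C', 'k', '9'(digit)
Digits found: 4
Result: 4


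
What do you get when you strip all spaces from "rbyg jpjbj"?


Input string: 'rbyg jpjbj'
Operation: remove all spaces
Words: 'rbyg', 'jpjbj'
Join without spaces: rbygjpjbj


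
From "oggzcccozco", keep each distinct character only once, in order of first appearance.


Input: 'oggzcccozco'
Operation: keep first occurrence of each character
Scan: s[0]='o' new -> keep; s[1]='g' new -> keep; s[2]='g' seen -> skip; s[3]='z' new -> keep; s[4]='c' new -> keep; s[5]='c' seen -> skip; s[6]='c' seen -> skip; s[7]='o' seen -> skip; s[8]='z' seen -> skip; s[9]='c' seen -> skip; s[10]='o' seen -> skip
Result: ogzc


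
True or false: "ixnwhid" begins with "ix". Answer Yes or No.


Input string: 'ixnwhid'
Prefix to check: 'ix'
First 2 characters of input: 'ix'
Match: True
Result: Yes


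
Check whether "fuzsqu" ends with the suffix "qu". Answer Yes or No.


Input string: 'fuzsqu'
Suffix to check: 'qu'
Last 2 characters of input: 'qu'
Match: True
Result: Yes


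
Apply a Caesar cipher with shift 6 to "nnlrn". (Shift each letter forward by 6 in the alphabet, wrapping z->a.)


Input: 'nnlrn', shift = 6
Operation: for each letter, (position + 6) mod 26
Mapping: 'n'(13+6=19)->'t', 'n'(13+6=19)->'t', 'l'(11+6=17)->'r', 'r'(17+6=23)->'x', 'n'(13+6=19)->'t'
Result: ttrxt


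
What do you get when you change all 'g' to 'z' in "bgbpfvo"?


Input string: 'bgbpfvo'
Operation: replace 'g' with 'z'
Positions of 'g': 1
After replacement: bzbpfvo


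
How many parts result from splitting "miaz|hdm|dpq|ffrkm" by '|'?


Input string: 'miaz|hdm|dpq|ffrkm'
Delimiter: '|'
Split result: 'miaz', 'hdm', 'dpq', 'ffrkm'
Number of parts: 4


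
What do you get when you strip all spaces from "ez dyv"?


Input string: 'ez dyv'
Operation: remove all spaces
Words: 'ez', 'dyv'
Join without spaces: ezdyv


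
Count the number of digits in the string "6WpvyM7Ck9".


Input string: '6WpvyM7Ck9'
Operation: count digit characters (0-9)
Scan: '6'(digit), 'W', 'p', 'v', 'y', 'M', '7'(digit), 'C', 'k', '9'(digit)
Digits found: 3
Result: 3


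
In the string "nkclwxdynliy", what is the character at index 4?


Input string: 'nkclwxdynliy'
Operation: get character at index 4
Index mapping: s[0]='n', s[1]='k', s[2]='c', s[3]='l', s[4]='w'
Result: 'w'


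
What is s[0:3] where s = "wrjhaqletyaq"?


Input string: 'wrjhaqletyaq'
Operation: slice [0:3]
Extract characters: s[0]='w', s[1]='r', s[2]='j'
Result: wrj


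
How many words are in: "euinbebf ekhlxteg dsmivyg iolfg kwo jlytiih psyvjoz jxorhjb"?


Input string: 'euinbebf ekhlxteg dsmivyg iolfg kwo jlytiih psyvjoz jxorhjb'
Operation: split by spaces
Words found: 'euinbebf', 'ekhlxteg', 'dsmivyg', 'iolfg', 'kwo', 'jlytiih', 'psyvjoz', 'jxorhjb'
Word count: 8


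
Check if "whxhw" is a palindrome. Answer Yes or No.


Input string: 'whxhw'
Reversed: 'whxhw'
Compare pairs: s[0]='w' vs s[4]='w' (match), s[1]='h' vs s[3]='h' (match)
Palindrome: Yes


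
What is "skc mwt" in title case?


Input string: 'skc mwt'
Operation: capitalize first letter of each word
Word transformations: 'skc'->'Skc', 'mwt'->'Mwt'
Result: Skc Mwt


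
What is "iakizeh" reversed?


Input string: 'iakizeh'
Operation: reverse character order
Original order: 'i' -> 'a' -> 'k' -> 'i' -> 'z' -> 'e' -> 'h'
Reversed order: 'h' -> 'e' -> 'z' -> 'i' -> 'k' -> 'a' -> 'i'
Result: hezikai


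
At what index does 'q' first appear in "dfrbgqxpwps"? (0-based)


Input string: 'dfrbgqxpwps'
Target: 'q'
Scanning left to right: s[0]='d', s[1]='f', s[2]='r', s[3]='b', s[4]='g', s[5]='q'
First match at index: 5


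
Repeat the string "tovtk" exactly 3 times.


Input string: 'tovtk'
Operation: repeat 3 times
Concatenation: 'tovtk' + 'tovtk' + 'tovtk'
Result: tovtktovtktovtk


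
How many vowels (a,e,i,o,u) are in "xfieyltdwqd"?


Input string: 'xfieyltdwqd'
Operation: count vowels (a, e, i, o, u)
Scan: s[0]='x', s[1]='f', s[2]='i' (vowel), s[3]='e' (vowel), s[4]='y', s[5]='l', s[6]='t', s[7]='d', s[8]='w', s[9]='q', s[10]='d'
Vowels found: 2
Result: 2


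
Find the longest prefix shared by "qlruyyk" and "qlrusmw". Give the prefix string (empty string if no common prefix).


String 1: 'qlruyyk'
String 2: 'qlrusmw'
Compare position by position:
pos 0: 'q' vs 'q' match
pos 1: 'l' vs 'l' match
pos 2: 'r' vs 'r' match
pos 3: 'u' vs 'u' match
pos 4: 'y' vs 's' differ -> stop
Longest common prefix: "qlru" (length 4)


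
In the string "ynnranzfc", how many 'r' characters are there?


Input string: 'ynnranzfc'
Target character: 'r'
Scan each position: s[3]='r'
Matches found at indices: 3
Total: 1


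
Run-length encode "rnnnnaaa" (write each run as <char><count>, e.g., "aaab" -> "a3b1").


Input: 'rnnnnaaa'
Operation: identify consecutive runs
Runs: 'r' -> r1, 'nnnn' -> n4, 'aaa' -> a3
Encoded: r1n4a3


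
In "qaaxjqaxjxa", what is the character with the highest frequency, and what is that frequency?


Input: 'qaaxjqaxjxa'
Operation: tally each character
Counts: 'a':4, 'j':2, 'q':2, 'x':3
Maximum: 'a' appears 4 times


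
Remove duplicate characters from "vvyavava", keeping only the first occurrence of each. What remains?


Input: 'vvyavava'
Operation: keep first occurrence of each character
Scan: s[0]='v' new -> keep; s[1]='v' seen -> skip; s[2]='y' new -> keep; s[3]='a' new -> keep; s[4]='v' seen -> skip; s[5]='a' seen -> skip; s[6]='v' seen -> skip; s[7]='a' seen -> skip
Result: vya


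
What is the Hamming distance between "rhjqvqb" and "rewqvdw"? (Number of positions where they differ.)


String 1: 'rhjqvqb'
String 2: 'rewqvdw'
Compare each position: pos 0: 'r'=='r', pos 1: 'h'!='e', pos 2: 'j'!='w', pos 3: 'q'=='q', pos 4: 'v'=='v', pos 5: 'q'!='d', pos 6: 'b'!='w'
Differing positions: 4
Hamming distance: 4


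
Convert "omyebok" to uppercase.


Input string: 'omyebok'
Operation: convert each letter to uppercase
Mapping: 'o'->'O', 'm'->'M', 'y'->'Y', 'e'->'E', 'b'->'B', 'o'->'O', 'k'->'K'
Result: OMYEBOK


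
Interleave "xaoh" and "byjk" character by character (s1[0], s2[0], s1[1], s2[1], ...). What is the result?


String 1: 'xaoh'
String 2: 'byjk'
Operation: alternate characters
Pairs: 'x'+'b', 'a'+'y', 'o'+'j', 'h'+'k'
Result: xbayojhk


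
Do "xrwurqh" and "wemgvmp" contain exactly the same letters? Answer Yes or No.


String 1: 'xrwurqh' -> sorted: 'hqrruwx'
String 2: 'wemgvmp' -> sorted: 'egmmpvw'
Compare sorted forms: 'hqrruwx' != 'egmmpvw'
Anagram: No


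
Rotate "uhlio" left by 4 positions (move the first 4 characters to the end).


Input: 'uhlio', shift = 4
Operation: split at index 4 and swap parts
Front part s[0:4] = 'uhli'
Back part s[4:] = 'o'
Rotated = back + front = 'o' + 'uhli'
Result: ouhli


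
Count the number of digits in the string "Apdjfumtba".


Input string: 'Apdjfumtba'
Operation: count digit characters (0-9)
Scan: 'A', 'p', 'd', 'j', 'f', 'u', 'm', 't', 'b', 'a'
Digits found: 0
Result: 0


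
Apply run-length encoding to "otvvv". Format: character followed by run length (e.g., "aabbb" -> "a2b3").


Input: 'otvvv'
Operation: identify consecutive runs
Runs: 'o' -> o1, 't' -> t1, 'vvv' -> v3
Encoded: o1t1v3


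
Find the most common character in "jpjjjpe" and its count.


Input: 'jpjjjpe'
Operation: tally each character
Counts: 'e':1, 'j':4, 'p':2
Maximum: 'j' appears 4 times


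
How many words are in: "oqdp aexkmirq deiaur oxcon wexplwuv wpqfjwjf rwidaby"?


Input string: 'oqdp aexkmirq deiaur oxcon wexplwuv wpqfjwjf rwidaby'
Operation: split by spaces
Words found: 'oqdp', 'aexkmirq', 'deiaur', 'oxcon', 'wexplwuv', 'wpqfjwjf', 'rwidaby'
Word count: 7


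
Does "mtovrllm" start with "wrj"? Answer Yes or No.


Input string: 'mtovrllm'
Prefix to check: 'wrj'
First 3 characters of input: 'mto'
Match: False
Result: No


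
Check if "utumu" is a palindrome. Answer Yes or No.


Input string: 'utumu'
Reversed: 'umutu'
Compare pairs: s[0]='u' vs s[4]='u' (match), s[1]='t' vs s[3]='m' (mismatch)
Palindrome: No


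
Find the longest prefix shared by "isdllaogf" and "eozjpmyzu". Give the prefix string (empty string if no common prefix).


String 1: 'isdllaogf'
String 2: 'eozjpmyzu'
Compare position by position:
pos 0: 'i' vs 'e' differ -> stop
Longest common prefix: "" (length 0)


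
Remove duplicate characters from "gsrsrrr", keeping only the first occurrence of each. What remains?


Input: 'gsrsrrr'
Operation: keep first occurrence of each character
Scan: s[0]='g' new -> keep; s[1]='s' new -> keep; s[2]='r' new -> keep; s[3]='s' seen -> skip; s[4]='r' seen -> skip; s[5]='r' seen -> skip; s[6]='r' seen -> skip
Result: gsr


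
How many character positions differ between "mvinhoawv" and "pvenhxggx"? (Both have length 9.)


String 1: 'mvinhoawv'
String 2: 'pvenhxggx'
Compare each position: pos 0: 'm'!='p', pos 1: 'v'=='v', pos 2: 'i'!='e', pos 3: 'n'=='n', pos 4: 'h'=='h', pos 5: 'o'!='x', pos 6: 'a'!='g', pos 7: 'w'!='g', pos 8: 'v'!='x'
Differing positions: 6
Hamming distance: 6
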